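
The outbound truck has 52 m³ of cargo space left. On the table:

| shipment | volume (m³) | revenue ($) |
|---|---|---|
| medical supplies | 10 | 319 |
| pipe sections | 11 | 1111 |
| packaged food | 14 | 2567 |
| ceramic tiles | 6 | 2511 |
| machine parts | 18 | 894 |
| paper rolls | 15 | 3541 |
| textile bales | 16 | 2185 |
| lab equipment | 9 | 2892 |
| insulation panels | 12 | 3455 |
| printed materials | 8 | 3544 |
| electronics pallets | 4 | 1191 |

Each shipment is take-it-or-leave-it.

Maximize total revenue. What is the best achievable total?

Filling by ratio: pipe sections + ceramic tiles + lab equipment + insulation panels + printed materials + electronics pallets for 14704, with 2 m³ left unused.
Dropping pipe sections and electronics pallets frees 15 m³; slotting in paper rolls (15 m³) lifts the total to 15943 at 50 m³.
Every other selection either busts 52 m³ or fails to beat 15943.

15943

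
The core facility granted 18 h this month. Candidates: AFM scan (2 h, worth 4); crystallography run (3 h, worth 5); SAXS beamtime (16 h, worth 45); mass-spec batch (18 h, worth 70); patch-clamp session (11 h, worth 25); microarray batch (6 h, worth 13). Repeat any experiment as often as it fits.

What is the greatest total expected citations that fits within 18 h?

70

By expected citations per h: mass-spec batch 3.89, SAXS beamtime 2.81, patch-clamp session 2.27, microarray batch 2.17 lead.
Best packing: mass-spec batch — 18 h, 70 total.
Every other selection either busts 18 h or fails to beat 70.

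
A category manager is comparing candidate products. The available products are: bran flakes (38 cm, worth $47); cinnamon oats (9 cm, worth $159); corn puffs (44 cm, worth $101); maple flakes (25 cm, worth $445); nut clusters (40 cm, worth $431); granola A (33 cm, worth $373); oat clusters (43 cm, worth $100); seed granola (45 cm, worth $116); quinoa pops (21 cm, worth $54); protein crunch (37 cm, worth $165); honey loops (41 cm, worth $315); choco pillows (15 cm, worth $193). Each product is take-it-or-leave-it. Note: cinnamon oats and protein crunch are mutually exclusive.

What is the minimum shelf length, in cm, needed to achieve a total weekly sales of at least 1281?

Need the lightest bundle worth ≥ 1281.
cinnamon oats + maple flakes + nut clusters + granola A reaches 1408 using 107 cm.
Below 107 cm the best achievable stays under 1281.

107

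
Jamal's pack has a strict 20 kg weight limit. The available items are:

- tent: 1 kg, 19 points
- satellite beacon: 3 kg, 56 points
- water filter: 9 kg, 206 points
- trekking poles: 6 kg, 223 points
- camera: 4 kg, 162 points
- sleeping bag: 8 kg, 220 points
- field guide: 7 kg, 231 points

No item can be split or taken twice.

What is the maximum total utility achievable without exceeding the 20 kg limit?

672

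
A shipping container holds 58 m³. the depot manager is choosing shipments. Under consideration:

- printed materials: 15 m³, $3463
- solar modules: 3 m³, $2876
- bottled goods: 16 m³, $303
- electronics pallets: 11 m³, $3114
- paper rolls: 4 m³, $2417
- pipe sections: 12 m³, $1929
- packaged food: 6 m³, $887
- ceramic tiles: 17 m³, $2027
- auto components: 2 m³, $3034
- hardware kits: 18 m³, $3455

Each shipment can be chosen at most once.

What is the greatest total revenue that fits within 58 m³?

Best packing: printed materials + solar modules + electronics pallets + paper rolls + auto components + hardware kits — 53 m³, 18359 total.

18359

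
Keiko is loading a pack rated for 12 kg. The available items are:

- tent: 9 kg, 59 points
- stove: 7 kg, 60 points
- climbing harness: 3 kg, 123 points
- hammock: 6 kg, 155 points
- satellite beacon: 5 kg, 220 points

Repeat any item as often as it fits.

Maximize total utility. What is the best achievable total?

492

Taking the top-ratio items first gives 2×satellite beacon for 440 (10 kg).
Dropping 2×satellite beacon frees 10 kg; slotting in 4×climbing harness (12 kg) lifts the total to 492 at 12 kg.
Every other selection either busts 12 kg or fails to beat 492.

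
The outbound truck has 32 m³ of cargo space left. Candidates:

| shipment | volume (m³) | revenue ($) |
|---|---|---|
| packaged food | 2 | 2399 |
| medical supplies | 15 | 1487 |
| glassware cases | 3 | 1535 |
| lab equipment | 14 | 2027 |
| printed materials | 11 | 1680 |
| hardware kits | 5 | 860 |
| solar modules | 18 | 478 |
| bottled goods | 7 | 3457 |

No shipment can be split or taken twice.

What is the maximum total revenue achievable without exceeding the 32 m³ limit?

10278

Filling by ratio: packaged food + glassware cases + printed materials + hardware kits + bottled goods for 9931, with 4 m³ left unused.
Replace printed materials with lab equipment: the trade gains 347 net, giving 10278 at 31 m³.
Next best is packaged food + glassware cases + printed materials + hardware kits + bottled goods at 9931 (28 m³) — short by 347.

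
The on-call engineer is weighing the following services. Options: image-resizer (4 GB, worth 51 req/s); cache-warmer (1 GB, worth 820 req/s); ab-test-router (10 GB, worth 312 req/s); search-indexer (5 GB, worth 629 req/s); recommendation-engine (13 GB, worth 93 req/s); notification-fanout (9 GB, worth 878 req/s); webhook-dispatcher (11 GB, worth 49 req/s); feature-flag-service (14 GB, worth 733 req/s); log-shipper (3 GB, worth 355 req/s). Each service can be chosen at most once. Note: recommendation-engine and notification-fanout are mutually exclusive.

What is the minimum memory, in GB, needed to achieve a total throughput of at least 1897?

13

Look for the lowest-memory combination reaching 1897.
cache-warmer + notification-fanout + log-shipper reaches 2053 using 13 GB.
Below 13 GB the best achievable stays under 1897.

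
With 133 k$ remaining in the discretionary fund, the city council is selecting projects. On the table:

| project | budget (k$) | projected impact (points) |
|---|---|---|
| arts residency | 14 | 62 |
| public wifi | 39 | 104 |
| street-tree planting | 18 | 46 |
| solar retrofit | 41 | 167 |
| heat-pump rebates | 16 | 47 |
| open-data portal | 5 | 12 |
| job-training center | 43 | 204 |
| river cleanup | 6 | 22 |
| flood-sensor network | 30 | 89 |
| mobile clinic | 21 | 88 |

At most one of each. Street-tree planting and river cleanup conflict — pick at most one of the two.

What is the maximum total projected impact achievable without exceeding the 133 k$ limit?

555

Taking arts residency + solar retrofit + open-data portal + job-training center + river cleanup + mobile clinic: 130 k$ used, 555 in projected impact.
The spare 3 k$ is too small for any remaining project, and no feasible exchange beats 555.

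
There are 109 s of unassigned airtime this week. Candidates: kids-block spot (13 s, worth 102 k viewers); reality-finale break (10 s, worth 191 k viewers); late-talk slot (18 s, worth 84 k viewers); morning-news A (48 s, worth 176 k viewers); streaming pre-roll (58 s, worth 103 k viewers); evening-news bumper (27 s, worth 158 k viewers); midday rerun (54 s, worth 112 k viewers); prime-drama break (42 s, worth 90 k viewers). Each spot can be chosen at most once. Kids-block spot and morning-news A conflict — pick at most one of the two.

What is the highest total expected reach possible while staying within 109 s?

The ratio heuristic lands on kids-block spot + reality-finale break + late-talk slot + evening-news bumper (535) but leaves 41 s idle.
Replace kids-block spot with morning-news A: the trade gains 74 net, giving 609 at 103 s.
That's the maximum — no feasible swap from here does better than 609.

609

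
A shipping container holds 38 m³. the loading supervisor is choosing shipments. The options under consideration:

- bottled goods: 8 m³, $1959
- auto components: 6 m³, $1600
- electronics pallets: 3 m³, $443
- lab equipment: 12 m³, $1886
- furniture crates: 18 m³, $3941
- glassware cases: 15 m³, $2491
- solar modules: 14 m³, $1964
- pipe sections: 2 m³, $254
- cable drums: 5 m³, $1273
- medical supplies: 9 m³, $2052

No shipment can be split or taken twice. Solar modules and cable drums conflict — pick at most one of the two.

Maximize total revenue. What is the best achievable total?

Filling by ratio: bottled goods + auto components + electronics pallets + pipe sections + cable drums + medical supplies for 7581, with 5 m³ left unused.
Replace bottled goods and electronics pallets and pipe sections with furniture crates: the trade gains 1285 net, giving 8866 at 38 m³.
No other feasible combination exceeds 8866.

8866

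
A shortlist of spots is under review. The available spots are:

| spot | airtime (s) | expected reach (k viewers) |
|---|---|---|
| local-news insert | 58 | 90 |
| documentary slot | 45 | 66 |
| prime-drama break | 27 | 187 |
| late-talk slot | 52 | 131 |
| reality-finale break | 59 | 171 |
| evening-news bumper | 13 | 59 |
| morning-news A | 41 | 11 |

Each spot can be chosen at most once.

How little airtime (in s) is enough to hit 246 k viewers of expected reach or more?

40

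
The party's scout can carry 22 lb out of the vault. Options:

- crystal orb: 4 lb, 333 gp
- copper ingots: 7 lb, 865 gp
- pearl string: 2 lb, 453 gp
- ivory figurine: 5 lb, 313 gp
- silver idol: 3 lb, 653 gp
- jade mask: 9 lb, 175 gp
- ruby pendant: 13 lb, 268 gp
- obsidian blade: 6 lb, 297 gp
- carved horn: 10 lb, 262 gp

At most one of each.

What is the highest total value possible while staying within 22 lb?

2617

The ratio ordering already packs tightly: crystal orb + copper ingots + pearl string + ivory figurine + silver idol, 21 lb, 2617.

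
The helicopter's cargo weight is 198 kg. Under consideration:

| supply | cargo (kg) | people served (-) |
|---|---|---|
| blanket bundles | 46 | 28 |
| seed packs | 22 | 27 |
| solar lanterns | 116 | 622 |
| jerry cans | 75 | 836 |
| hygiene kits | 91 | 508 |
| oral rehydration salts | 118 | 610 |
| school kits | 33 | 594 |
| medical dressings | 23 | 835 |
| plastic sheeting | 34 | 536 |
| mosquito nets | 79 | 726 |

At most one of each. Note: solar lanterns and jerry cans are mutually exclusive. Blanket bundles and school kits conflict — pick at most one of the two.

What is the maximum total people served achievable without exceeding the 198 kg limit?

Best packing: seed packs + jerry cans + school kits + medical dressings + plastic sheeting — 187 kg, 2828 total.
An exhaustive check of the 1024 subsets confirms 2828.

2828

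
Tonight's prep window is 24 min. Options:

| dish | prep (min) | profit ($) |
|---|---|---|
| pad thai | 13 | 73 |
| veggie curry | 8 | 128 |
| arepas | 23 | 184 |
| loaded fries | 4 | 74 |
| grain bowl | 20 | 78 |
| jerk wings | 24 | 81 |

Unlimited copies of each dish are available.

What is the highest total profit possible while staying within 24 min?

444

Taking 6×loaded fries: 24 min used, 444 in profit.
That's the maximum — no swap from here does better than 444.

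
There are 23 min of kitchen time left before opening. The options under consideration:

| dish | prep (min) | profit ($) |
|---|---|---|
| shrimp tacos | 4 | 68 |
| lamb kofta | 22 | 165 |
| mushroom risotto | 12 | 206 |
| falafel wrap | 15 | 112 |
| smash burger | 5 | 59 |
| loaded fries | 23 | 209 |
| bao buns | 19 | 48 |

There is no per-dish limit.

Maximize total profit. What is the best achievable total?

Best packing: 2×shrimp tacos + mushroom risotto — 20 min, 342 total.

342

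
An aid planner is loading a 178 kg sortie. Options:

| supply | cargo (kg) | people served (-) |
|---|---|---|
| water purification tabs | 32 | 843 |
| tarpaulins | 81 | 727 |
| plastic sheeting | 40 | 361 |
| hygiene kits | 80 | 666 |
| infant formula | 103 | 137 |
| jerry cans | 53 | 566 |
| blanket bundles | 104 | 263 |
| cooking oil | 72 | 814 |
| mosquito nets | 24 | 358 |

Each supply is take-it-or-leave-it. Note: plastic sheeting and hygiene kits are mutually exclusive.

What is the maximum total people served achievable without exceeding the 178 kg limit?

2376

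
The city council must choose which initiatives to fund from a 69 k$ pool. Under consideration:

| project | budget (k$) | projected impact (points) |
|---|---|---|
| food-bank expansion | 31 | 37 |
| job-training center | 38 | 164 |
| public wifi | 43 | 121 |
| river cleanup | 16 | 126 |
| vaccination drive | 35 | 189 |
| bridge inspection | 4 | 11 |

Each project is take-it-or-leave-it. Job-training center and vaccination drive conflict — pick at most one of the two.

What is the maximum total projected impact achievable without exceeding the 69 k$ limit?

326

By projected impact per k$: river cleanup 7.88, vaccination drive 5.40, job-training center 4.32, public wifi 2.81 lead.
Taking river cleanup + vaccination drive + bridge inspection: 55 k$ used, 326 in projected impact.
Every other selection either busts 69 k$ or breaks a pairing rule or fails to beat 326.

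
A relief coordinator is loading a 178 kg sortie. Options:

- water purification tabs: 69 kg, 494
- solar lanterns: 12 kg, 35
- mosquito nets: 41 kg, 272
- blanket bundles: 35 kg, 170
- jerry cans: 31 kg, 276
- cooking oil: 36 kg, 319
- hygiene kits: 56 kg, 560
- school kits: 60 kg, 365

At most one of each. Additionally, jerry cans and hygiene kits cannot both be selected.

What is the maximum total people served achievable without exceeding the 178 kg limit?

By people served per kg: hygiene kits 10.00, jerry cans 8.90, cooking oil 8.86, water purification tabs 7.16 lead.
Taking water purification tabs + solar lanterns + cooking oil + hygiene kits: 173 kg used, 1408 in people served.
The closest alternative, water purification tabs + cooking oil + hygiene kits, reaches only 1373.

1408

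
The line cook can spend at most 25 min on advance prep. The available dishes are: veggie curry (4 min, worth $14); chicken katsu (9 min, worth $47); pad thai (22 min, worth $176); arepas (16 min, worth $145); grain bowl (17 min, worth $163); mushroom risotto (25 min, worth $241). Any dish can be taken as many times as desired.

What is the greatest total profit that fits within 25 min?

241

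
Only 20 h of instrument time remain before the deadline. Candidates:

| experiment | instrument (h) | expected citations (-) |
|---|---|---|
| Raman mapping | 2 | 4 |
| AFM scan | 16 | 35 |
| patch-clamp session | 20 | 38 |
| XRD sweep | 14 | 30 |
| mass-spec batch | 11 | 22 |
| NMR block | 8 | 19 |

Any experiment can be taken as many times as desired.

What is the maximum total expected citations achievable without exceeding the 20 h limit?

Ranking by ratio (expected citations/h): NMR block 2.38, AFM scan 2.19, XRD sweep 2.14, Raman mapping 2.00.
Best packing: 2×Raman mapping + 2×NMR block — 20 h, 46 total.
Every other selection either busts 20 h or fails to beat 46.

46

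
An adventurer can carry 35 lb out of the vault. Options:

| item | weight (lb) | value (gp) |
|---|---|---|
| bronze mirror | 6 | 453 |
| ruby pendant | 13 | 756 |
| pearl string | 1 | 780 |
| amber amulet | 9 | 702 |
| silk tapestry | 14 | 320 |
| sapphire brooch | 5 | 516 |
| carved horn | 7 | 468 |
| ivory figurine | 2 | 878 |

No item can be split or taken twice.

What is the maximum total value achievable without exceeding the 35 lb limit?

By value per lb: pearl string 780.00, ivory figurine 439.00, sapphire brooch 103.20, amber amulet 78.00 lead.
The ratio heuristic lands on bronze mirror + pearl string + amber amulet + sapphire brooch + carved horn + ivory figurine (3797) but leaves 5 lb idle.
The 9 lb tied up in amber amulet is better spent on ruby pendant — total rises to 3851 (34 lb).
Runner-up bronze mirror + pearl string + amber amulet + sapphire brooch + carved horn + ivory figurine tops out at 3797.

3851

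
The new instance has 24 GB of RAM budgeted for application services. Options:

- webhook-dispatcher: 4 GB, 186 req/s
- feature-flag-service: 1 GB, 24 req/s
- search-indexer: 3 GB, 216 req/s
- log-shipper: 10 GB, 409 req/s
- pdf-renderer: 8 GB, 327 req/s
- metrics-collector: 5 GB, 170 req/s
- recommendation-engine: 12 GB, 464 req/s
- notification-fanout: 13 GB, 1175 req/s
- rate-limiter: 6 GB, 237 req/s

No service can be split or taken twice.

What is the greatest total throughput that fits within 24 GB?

Filling by ratio: webhook-dispatcher + feature-flag-service + search-indexer + notification-fanout for 1601, with 3 GB left unused.
Dropping webhook-dispatcher and feature-flag-service frees 5 GB; slotting in pdf-renderer (8 GB) lifts the total to 1718 at 24 GB.

1718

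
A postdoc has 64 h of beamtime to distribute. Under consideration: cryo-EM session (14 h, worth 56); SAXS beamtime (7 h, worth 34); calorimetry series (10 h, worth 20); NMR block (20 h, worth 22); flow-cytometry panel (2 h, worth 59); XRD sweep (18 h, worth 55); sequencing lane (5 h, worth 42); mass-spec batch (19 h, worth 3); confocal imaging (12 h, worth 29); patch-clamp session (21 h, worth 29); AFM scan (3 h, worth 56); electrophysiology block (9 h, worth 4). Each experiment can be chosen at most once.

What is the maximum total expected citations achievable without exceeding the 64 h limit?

331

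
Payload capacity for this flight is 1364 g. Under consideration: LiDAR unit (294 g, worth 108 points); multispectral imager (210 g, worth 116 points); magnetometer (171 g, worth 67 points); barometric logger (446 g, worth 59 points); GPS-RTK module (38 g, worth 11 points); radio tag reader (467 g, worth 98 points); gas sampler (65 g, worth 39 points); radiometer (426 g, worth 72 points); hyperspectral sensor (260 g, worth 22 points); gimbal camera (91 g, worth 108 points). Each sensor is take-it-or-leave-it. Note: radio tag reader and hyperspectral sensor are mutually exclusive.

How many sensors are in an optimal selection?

Optimal total is 547.
One optimal bundle: LiDAR unit + multispectral imager + magnetometer + GPS-RTK module + radio tag reader + gas sampler + gimbal camera (1336 g).
All optima have 7 sensors.

7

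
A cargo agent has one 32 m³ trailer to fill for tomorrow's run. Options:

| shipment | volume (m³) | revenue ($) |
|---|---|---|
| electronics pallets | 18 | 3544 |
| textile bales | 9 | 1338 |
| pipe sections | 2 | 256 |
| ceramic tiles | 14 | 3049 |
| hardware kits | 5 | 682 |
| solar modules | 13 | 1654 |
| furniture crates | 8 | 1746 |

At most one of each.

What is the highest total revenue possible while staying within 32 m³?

Greedy by ratio would take textile bales + ceramic tiles + furniture crates: 31 m³ used, total 6133.
The 17 m³ tied up in textile bales and furniture crates is better spent on electronics pallets — total rises to 6593 (32 m³).

6593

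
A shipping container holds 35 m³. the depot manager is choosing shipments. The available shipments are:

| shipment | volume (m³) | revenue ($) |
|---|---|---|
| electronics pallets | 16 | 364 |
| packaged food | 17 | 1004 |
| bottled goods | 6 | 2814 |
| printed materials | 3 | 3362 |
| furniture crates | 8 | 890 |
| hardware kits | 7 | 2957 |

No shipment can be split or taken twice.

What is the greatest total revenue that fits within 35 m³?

Density check — printed materials 1120.67, bottled goods 469.00, hardware kits 422.43 are the best per m³.
The ratio heuristic lands on bottled goods + printed materials + furniture crates + hardware kits (10023) but leaves 11 m³ idle.
Dropping furniture crates frees 8 m³; slotting in packaged food (17 m³) lifts the total to 10137 at 33 m³.
Next best is bottled goods + printed materials + furniture crates + hardware kits at 10023 (24 m³) — short by 114.

10137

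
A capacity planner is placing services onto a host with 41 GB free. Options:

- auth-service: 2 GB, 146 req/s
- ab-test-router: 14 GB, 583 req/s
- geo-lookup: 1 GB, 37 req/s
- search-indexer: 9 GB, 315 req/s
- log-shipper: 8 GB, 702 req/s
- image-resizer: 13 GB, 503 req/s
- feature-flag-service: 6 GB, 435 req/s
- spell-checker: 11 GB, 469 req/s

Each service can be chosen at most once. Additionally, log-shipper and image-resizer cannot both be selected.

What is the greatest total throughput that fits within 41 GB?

Best packing: auth-service + ab-test-router + log-shipper + feature-flag-service + spell-checker — 41 GB, 2335 total.
Runner-up ab-test-router + geo-lookup + log-shipper + feature-flag-service + spell-checker tops out at 2226.

2335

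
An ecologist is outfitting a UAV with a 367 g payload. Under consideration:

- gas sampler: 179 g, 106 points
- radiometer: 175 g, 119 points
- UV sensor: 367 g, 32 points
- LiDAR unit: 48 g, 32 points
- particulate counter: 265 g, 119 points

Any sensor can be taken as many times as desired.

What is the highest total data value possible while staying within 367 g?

A density-first pass picks 2×radiometer — 238 at 350 g.
Replace radiometer with 4×LiDAR unit: the trade gains 9 net, giving 247 at 367 g.
No other feasible combination exceeds 247.

247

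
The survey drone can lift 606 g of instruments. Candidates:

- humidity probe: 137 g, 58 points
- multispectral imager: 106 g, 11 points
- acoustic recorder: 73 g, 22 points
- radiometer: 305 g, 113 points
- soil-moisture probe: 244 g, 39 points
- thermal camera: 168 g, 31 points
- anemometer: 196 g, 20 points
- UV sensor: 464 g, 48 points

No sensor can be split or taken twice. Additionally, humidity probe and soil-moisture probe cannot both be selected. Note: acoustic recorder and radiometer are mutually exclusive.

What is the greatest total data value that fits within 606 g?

Taking humidity probe + multispectral imager + radiometer: 548 g used, 182 in data value.
The spare 58 g is too small for any remaining sensor, and no feasible exchange beats 182.

182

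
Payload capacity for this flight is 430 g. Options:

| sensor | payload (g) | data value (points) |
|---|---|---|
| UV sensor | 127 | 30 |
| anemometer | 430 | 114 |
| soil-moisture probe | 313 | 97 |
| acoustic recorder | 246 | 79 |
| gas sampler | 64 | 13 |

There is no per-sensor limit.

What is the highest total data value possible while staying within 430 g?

Taking the top-ratio sensors first gives UV sensor + acoustic recorder for 109 (373 g).
Replace UV sensor and acoustic recorder with anemometer: the trade gains 5 net, giving 114 at 430 g.
Every other selection either busts 430 g or fails to beat 114.

114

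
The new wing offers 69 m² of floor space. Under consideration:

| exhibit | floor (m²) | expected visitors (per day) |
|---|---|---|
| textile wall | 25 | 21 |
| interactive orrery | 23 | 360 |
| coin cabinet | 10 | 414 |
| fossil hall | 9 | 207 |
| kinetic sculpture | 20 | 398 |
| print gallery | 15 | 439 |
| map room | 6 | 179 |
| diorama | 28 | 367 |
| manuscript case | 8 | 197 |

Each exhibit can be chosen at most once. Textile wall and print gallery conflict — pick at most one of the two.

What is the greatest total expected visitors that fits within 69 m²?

1834

Taking coin cabinet + fossil hall + kinetic sculpture + print gallery + map room + manuscript case: 68 m² used, 1834 in expected visitors.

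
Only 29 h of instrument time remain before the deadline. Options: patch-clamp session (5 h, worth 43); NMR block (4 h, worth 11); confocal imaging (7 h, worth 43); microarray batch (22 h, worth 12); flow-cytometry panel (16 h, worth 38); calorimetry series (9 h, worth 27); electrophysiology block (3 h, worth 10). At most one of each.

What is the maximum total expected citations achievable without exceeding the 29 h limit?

134

Patch-clamp session + NMR block + confocal imaging + calorimetry series + electrophysiology block uses 28 of the 29 h and totals 134.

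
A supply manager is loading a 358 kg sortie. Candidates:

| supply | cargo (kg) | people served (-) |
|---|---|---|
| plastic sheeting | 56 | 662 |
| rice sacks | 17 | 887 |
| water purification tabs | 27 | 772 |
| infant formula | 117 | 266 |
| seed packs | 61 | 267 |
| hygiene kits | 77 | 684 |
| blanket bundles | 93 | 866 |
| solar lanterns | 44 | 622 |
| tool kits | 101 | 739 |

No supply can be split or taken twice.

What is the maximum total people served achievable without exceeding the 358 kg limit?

By people served per kg: rice sacks 52.18, water purification tabs 28.59, solar lanterns 14.14 lead.
The ratio heuristic lands on plastic sheeting + rice sacks + water purification tabs + hygiene kits + blanket bundles + solar lanterns (4493) but leaves 44 kg idle.
The 77 kg tied up in hygiene kits is better spent on tool kits — total rises to 4548 (338 kg).

4548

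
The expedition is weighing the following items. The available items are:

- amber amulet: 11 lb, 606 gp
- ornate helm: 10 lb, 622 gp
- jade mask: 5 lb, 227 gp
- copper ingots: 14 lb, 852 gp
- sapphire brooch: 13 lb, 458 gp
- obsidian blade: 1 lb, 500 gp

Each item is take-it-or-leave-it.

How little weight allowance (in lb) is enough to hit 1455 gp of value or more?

20

Look for the lowest-weight combination reaching 1455.
Taking jade mask + copper ingots + obsidian blade gives 1579 (≥ 1455) for 20 lb.
Below 20 lb the best achievable stays under 1455.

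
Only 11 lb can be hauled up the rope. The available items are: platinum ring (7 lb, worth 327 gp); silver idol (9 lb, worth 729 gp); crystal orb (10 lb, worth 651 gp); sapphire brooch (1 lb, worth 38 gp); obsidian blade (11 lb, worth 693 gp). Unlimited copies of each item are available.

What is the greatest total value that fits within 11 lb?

805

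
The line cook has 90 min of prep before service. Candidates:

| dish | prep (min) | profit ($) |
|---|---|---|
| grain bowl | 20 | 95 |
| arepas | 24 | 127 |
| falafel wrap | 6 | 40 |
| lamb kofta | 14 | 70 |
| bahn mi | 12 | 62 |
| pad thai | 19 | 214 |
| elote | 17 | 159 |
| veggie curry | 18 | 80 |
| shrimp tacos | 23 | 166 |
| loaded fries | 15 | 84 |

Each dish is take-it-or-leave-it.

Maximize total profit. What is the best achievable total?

Density check — pad thai 11.26, elote 9.35, shrimp tacos 7.22, falafel wrap 6.67 are the best per min.
A density-first pass picks falafel wrap + pad thai + elote + shrimp tacos + loaded fries — 663 at 80 min.
Replace loaded fries with arepas: the trade gains 43 net, giving 706 at 89 min.
Every other selection either busts 90 min or fails to beat 706.

706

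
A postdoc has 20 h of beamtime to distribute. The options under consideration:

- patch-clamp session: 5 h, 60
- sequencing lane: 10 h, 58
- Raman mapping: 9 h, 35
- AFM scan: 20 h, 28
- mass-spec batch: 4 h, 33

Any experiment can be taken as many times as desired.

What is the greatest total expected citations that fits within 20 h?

240

Density check — patch-clamp session 12.00, mass-spec batch 8.25, sequencing lane 5.80, Raman mapping 3.89 are the best per h.
Best packing: 4×patch-clamp session — 20 h, 240 total.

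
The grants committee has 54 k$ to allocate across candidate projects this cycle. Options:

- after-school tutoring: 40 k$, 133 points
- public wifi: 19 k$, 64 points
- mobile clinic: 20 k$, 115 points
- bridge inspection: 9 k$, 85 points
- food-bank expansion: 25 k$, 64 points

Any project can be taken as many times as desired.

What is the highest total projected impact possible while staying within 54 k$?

510

By projected impact per k$: bridge inspection 9.44, mobile clinic 5.75, public wifi 3.37 lead.
Taking 6×bridge inspection: 54 k$ used, 510 in projected impact.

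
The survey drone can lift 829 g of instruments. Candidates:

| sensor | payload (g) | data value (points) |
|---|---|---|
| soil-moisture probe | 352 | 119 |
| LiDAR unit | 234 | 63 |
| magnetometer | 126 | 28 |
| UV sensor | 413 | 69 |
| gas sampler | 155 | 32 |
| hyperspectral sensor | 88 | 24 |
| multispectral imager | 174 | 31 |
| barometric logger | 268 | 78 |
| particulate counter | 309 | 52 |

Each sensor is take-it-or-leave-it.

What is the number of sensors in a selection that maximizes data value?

Best achievable data value is 238.
soil-moisture probe + LiDAR unit + gas sampler + hyperspectral sensor hits 238 at 829 g.
All optima have 4 sensors.

4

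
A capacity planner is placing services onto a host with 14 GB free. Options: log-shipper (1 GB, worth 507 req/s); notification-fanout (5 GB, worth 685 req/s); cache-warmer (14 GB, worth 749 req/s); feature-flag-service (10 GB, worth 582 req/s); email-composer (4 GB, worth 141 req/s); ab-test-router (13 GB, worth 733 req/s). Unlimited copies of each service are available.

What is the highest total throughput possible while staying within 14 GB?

Best packing: 14×log-shipper — 14 GB, 7098 total.

7098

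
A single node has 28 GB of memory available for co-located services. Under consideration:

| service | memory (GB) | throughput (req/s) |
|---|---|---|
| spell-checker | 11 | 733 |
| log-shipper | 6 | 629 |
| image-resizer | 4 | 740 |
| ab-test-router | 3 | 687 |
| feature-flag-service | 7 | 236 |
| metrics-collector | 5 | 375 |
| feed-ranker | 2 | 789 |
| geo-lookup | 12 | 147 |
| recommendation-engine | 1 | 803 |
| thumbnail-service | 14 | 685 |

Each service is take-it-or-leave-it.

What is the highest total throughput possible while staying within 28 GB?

4381

A density-first pass picks log-shipper + image-resizer + ab-test-router + feature-flag-service + metrics-collector + feed-ranker + recommendation-engine — 4259 at 28 GB.
Replace feature-flag-service and metrics-collector with spell-checker: the trade gains 122 net, giving 4381 at 27 GB.
Runner-up log-shipper + image-resizer + ab-test-router + feature-flag-service + metrics-collector + feed-ranker + recommendation-engine tops out at 4259.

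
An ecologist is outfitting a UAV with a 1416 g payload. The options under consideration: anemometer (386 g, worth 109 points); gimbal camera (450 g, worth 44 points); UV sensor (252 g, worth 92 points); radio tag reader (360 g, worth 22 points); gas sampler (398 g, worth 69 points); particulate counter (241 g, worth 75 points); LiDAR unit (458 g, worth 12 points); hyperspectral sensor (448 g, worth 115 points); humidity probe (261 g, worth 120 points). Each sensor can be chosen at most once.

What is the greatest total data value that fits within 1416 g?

436

Filling by ratio: anemometer + UV sensor + particulate counter + humidity probe for 396, with 276 g left unused.
The 241 g tied up in particulate counter is better spent on hyperspectral sensor — total rises to 436 (1347 g).
That's the maximum — no swap from here does better than 436.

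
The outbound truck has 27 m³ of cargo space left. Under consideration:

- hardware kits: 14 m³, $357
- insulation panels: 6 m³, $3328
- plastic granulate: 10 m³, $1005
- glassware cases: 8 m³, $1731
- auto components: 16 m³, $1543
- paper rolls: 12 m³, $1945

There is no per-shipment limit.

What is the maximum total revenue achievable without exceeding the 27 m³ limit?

Taking 4×insulation panels: 24 m³ used, 13312 in revenue.

13312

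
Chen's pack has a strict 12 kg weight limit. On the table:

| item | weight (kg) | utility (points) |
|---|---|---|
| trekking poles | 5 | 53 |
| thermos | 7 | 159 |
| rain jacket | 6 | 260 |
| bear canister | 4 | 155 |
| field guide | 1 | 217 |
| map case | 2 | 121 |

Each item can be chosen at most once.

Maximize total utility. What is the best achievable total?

632

Filling by ratio: rain jacket + field guide + map case for 598, with 3 kg left unused.
Dropping map case frees 2 kg; slotting in bear canister (4 kg) lifts the total to 632 at 11 kg.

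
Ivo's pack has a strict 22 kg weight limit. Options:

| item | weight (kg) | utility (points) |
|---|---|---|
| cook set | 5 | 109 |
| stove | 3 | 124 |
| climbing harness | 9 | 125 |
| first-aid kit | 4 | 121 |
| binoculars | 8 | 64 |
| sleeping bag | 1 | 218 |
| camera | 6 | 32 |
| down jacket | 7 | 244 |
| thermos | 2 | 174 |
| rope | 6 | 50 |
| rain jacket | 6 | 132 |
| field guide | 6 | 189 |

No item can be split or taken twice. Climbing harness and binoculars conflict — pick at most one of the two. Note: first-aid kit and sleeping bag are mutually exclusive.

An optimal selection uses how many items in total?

Best achievable utility is 957.
One optimal bundle: sleeping bag + down jacket + thermos + rain jacket + field guide (22 kg).
Every optimal selection uses 5 items.

5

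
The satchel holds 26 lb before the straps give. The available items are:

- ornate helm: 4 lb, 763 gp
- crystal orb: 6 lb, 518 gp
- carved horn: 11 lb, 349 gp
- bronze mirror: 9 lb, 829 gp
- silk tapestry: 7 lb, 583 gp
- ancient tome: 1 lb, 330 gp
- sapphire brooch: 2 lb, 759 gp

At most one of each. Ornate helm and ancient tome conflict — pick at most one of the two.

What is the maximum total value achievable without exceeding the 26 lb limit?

Taking crystal orb + bronze mirror + silk tapestry + ancient tome + sapphire brooch: 25 lb used, 3019 in value.
Runner-up ornate helm + bronze mirror + silk tapestry + sapphire brooch tops out at 2934.

3019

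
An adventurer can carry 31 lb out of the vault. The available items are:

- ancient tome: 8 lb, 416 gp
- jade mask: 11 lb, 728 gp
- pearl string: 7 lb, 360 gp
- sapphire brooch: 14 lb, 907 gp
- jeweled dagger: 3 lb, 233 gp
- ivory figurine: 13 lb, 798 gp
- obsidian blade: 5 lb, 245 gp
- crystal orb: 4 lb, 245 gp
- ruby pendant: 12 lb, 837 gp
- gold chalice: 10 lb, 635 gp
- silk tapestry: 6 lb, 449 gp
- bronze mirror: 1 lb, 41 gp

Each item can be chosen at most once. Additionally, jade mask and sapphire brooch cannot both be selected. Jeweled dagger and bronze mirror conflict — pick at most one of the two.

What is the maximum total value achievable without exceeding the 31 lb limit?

The ratio ordering already packs tightly: jeweled dagger + ruby pendant + gold chalice + silk tapestry, 31 lb, 2154.

2154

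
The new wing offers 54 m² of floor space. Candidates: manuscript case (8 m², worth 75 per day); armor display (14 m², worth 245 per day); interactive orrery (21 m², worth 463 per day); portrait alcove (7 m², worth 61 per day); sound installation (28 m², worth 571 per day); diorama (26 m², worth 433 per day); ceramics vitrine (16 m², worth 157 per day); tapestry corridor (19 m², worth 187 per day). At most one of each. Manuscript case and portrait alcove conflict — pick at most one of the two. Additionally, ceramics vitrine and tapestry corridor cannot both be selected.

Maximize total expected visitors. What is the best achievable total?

1034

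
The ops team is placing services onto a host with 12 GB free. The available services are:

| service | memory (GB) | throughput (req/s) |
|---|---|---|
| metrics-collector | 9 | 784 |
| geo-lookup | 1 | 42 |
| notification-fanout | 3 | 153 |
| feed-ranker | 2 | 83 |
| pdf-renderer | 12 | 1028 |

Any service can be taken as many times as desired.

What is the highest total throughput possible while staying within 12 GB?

1028

Greedy by ratio would take metrics-collector + notification-fanout: 12 GB used, total 937.
The 12 GB tied up in metrics-collector and notification-fanout is better spent on pdf-renderer — total rises to 1028 (12 GB).
Every other selection either busts 12 GB or fails to beat 1028.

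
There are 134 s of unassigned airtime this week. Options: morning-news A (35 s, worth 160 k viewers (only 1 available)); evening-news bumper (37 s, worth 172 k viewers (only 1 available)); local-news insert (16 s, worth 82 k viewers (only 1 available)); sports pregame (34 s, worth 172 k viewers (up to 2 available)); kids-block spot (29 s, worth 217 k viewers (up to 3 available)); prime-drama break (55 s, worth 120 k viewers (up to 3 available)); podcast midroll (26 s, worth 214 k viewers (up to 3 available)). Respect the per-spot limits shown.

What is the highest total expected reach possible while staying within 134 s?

947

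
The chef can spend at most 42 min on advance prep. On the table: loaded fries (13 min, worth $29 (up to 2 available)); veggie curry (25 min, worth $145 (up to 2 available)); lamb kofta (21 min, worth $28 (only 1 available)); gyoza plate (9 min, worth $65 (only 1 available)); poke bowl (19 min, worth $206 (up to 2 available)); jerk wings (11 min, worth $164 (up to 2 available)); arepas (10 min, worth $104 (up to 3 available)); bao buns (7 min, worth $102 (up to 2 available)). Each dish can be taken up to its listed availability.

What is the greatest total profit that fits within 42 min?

Density check — jerk wings 14.91, bao buns 14.57, poke bowl 10.84 are the best per min.
Greedy by ratio would take 2×jerk wings + 2×bao buns: 36 min used, total 532.
Dropping 2×bao buns frees 14 min; slotting in 2×arepas (20 min) lifts the total to 536 at 42 min.

536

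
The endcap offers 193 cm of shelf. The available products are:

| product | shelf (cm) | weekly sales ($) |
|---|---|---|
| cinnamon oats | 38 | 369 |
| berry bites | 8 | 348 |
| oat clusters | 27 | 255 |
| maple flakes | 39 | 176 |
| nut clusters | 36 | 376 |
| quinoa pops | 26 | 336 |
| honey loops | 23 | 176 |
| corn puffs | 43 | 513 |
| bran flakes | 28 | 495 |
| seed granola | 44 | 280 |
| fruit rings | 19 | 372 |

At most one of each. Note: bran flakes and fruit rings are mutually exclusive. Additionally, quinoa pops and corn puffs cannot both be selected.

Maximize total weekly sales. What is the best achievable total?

2356

Ranking by ratio (weekly sales/cm): berry bites 43.50, fruit rings 19.58, bran flakes 17.68.
Cinnamon oats + berry bites + oat clusters + nut clusters + corn puffs + bran flakes uses 180 of the 193 cm and totals 2356.
Next best is cinnamon oats + berry bites + oat clusters + nut clusters + quinoa pops + honey loops + bran flakes at 2355 (186 cm) — short by 1.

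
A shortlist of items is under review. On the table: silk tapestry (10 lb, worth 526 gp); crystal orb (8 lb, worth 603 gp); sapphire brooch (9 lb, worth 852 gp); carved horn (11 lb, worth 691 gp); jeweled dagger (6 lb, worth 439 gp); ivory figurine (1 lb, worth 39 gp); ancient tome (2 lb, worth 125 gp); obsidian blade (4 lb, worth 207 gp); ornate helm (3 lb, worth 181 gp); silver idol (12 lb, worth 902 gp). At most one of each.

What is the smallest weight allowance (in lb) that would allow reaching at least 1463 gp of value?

18

Need the lightest bundle worth ≥ 1463.
crystal orb + sapphire brooch + ivory figurine: 1494 value at 18 lb.
Any bundle with less than 18 lb falls short of 1463.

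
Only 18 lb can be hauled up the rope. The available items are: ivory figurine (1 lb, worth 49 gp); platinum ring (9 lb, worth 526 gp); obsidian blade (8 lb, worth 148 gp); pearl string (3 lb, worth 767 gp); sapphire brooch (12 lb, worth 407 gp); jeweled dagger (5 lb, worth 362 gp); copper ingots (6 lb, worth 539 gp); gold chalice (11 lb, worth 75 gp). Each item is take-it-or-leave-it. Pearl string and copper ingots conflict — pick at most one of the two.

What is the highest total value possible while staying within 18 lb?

1704

Taking ivory figurine + platinum ring + pearl string + jeweled dagger: 18 lb used, 1704 in value.
Next best is platinum ring + pearl string + jeweled dagger at 1655 (17 lb) — short by 49.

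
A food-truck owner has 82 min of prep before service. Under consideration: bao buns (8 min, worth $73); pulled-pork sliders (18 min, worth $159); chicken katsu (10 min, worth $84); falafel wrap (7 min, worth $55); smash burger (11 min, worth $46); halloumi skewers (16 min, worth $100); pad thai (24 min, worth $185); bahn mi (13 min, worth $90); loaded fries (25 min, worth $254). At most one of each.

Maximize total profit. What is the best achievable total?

A density-first pass picks bao buns + pulled-pork sliders + chicken katsu + falafel wrap + bahn mi + loaded fries — 715 at 81 min.
Dropping chicken katsu and bahn mi frees 23 min; slotting in pad thai (24 min) lifts the total to 726 at 82 min.
The closest alternative, bao buns + pulled-pork sliders + chicken katsu + falafel wrap + bahn mi + loaded fries, reaches only 715.

726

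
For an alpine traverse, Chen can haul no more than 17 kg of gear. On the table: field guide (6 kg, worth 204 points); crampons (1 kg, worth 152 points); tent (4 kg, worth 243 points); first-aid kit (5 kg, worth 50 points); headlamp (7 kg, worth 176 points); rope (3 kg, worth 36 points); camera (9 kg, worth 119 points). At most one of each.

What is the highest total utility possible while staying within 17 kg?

A density-first pass picks field guide + crampons + tent + rope — 635 at 14 kg.
The 3 kg tied up in rope is better spent on first-aid kit — total rises to 649 (16 kg).
An exhaustive check of the 128 subsets confirms 649.

649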